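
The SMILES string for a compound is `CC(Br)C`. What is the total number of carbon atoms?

3

Atom tally by fragment:
  CH3 → C:1 H:3
  CH(Br) → C:1 H:1 Br:1
  CH3 → C:1 H:3
Element totals:
  C: 3
  H: 7
  Br: 1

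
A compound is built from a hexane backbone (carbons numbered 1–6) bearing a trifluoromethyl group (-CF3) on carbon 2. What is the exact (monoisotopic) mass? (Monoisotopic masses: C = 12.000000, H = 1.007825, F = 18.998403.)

154.0969

Atom tally by fragment:
  CH3 → C:1 H:3
  CH(CF3) → C:2 H:1 F:3
  CH2 → C:1 H:2
  CH2 → C:1 H:2
  CH2 → C:1 H:2
  CH3 → C:1 H:3
Element totals:
  C: 7
  H: 13
  F: 3
Molecular formula: C7H13F3.
  M = 7(12.0) + 13(1.007825) + 3(18.998403)
    = 84.000000 + 13.101725 + 56.995209 = 154.096934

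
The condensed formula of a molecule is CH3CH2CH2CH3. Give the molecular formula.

C4H10

Element totals:
  C: 4
  H: 10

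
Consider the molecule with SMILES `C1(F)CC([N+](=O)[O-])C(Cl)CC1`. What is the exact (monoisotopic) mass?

181.0306

Atom tally by fragment:
  cyclohexane ring core → C:6 H:12
  (− 3 ring H displaced by substituents)
  + F → F:1
  + NO2 → N:1 O:2
  + Cl → Cl:1
Element totals:
  C: 6
  H: 9
  Cl: 1
  F: 1
  N: 1
  O: 2
Molecular formula: C6H9ClFNO2.
  M = 6(12.0) + 9(1.007825) + 34.968853 + 18.998403 + 14.003074 + 2(15.994915)
    = 72.000000 + 9.070425 + 34.968853 + 18.998403 + 14.003074 + 31.989830 = 181.030585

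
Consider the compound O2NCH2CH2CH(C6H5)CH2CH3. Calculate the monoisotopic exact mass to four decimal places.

Atom tally by fragment:
  O2NCH2 → C:1 H:2 N:1 O:2
  CH2 → C:1 H:2
  CH(C6H5) → C:7 H:6
  CH2 → C:1 H:2
  CH3 → C:1 H:3
Element totals:
  C: 11
  H: 15
  N: 1
  O: 2
Molecular formula: C11H15NO2.
  M = 11(12.0) + 15(1.007825) + 14.003074 + 2(15.994915)
    = 132.000000 + 15.117375 + 14.003074 + 31.989830 = 193.110279

193.1103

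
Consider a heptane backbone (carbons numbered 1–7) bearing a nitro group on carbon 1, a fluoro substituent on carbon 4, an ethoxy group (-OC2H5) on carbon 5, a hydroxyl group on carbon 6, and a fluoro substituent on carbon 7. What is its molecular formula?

Atom tally by fragment:
  O2NCH2 → C:1 H:2 N:1 O:2
  CH2 → C:1 H:2
  CH2 → C:1 H:2
  CH(F) → C:1 H:1 F:1
  CH(OC2H5) → C:3 H:6 O:1
  CH(OH) → C:1 H:2 O:1
  CH2F → C:1 H:2 F:1
Element totals:
  C: 9
  H: 17
  F: 2
  N: 1
  O: 4

C9H17F2NO4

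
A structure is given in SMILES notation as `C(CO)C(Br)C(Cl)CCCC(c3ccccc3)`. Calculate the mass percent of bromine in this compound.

25.00%

Atom tally by fragment:
  HOCH2CH2 → C:2 H:5 O:1
  CH(Br) → C:1 H:1 Br:1
  CH(Cl) → C:1 H:1 Cl:1
  CH2 → C:1 H:2
  CH2 → C:1 H:2
  CH2 → C:1 H:2
  CH2C6H5 → C:7 H:7
Element totals:
  C: 14
  H: 20
  Br: 1
  Cl: 1
  O: 1
Molecular formula: C14H20BrClO.
Molar mass = 319.667 g/mol.
Mass from Br: 1 × 79.904 = 79.904 g/mol.
%Br = 79.904 / 319.667 × 100 = 25.00%.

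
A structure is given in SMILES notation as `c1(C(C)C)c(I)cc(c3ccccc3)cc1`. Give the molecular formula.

Atom tally by fragment:
  benzene ring core → C:6 H:6
  (− 3 ring H displaced by substituents)
  + CH(CH3)2 → C:3 H:7
  + I → I:1
  + C6H5 → C:6 H:5
Element totals:
  C: 15
  H: 15
  I: 1

C15H15I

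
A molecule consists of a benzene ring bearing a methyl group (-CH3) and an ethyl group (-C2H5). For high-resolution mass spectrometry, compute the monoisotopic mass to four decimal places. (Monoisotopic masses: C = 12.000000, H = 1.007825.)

120.0939

Atom tally by fragment:
  benzene ring core → C:6 H:6
  (− 2 ring H displaced by substituents)
  + CH3 → C:1 H:3
  + C2H5 → C:2 H:5
Element totals:
  C: 9
  H: 12
Molecular formula: C9H12.
  M = 9(12.0) + 12(1.007825)
    = 108.000000 + 12.093900 = 120.093900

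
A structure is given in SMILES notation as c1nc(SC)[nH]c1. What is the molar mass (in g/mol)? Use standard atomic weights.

114.17 g/mol

Atom tally by fragment:
  imidazole ring core → C:3 H:4 N:2
  (− 1 ring H displaced by substituents)
  + SCH3 → C:1 H:3 S:1
Element totals:
  C: 4
  H: 6
  N: 2
  S: 1
Molecular formula: C4H6N2S.
  M = 4(12.011) + 6(1.008) + 2(14.007) + 32.06
    = 48.044 + 6.048 + 28.014 + 32.060 = 114.166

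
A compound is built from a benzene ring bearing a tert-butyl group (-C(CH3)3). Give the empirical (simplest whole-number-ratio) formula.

C5H7

Atom tally by fragment:
  benzene ring core → C:6 H:6
  (− 1 ring H displaced by substituents)
  + C(CH3)3 → C:4 H:9
Element totals:
  C: 10
  H: 14
Molecular formula: C10H14.
gcd of subscripts = 2; dividing each by 2:
  C: 10/2 = 5
  H: 14/2 = 7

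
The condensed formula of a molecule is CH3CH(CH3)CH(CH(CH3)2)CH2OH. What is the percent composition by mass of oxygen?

12.29%

Element totals:
  C: 8
  H: 18
  O: 1
Molecular formula: C8H18O.
Molar mass = 130.231 g/mol.
Mass from O: 1 × 15.999 = 15.999 g/mol.
%O = 15.999 / 130.231 × 100 = 12.29%.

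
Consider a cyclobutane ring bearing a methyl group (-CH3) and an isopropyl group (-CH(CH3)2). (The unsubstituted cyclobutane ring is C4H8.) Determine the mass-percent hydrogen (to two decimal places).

14.37%

Atom tally by fragment:
  cyclobutane ring core → C:4 H:8
  (− 2 ring H displaced by substituents)
  + CH3 → C:1 H:3
  + CH(CH3)2 → C:3 H:7
Element totals:
  C: 8
  H: 16
Molecular formula: C8H16.
Molar mass = 112.216 g/mol.
Mass from H: 16 × 1.008 = 16.128 g/mol.
%H = 16.128 / 112.216 × 100 = 14.37%.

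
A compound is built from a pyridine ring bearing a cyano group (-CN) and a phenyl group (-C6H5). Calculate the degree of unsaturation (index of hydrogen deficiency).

Atom tally by fragment:
  pyridine ring core → C:5 H:5 N:1
  (− 2 ring H displaced by substituents)
  + CN → C:1 N:1
  + C6H5 → C:6 H:5
Element totals:
  C: 12
  H: 8
  N: 2
Molecular formula: C12H8N2.
DoU = (2C + 2 + N − H − X) / 2 = (2·12 + 2 + 2 − 8 − 0) / 2 = 10.

10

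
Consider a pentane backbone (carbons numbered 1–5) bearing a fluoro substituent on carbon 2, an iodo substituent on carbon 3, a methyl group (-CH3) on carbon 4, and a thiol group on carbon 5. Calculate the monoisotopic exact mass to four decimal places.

261.9688

Atom tally by fragment:
  CH3 → C:1 H:3
  CH(F) → C:1 H:1 F:1
  CH(I) → C:1 H:1 I:1
  CH(CH3) → C:2 H:4
  CH2SH → C:1 H:3 S:1
Element totals:
  C: 6
  H: 12
  F: 1
  I: 1
  S: 1
Molecular formula: C6H12FIS.
  M = 6(12.0) + 12(1.007825) + 18.998403 + 126.904472 + 31.972071
    = 72.000000 + 12.093900 + 18.998403 + 126.904472 + 31.972071 = 261.968846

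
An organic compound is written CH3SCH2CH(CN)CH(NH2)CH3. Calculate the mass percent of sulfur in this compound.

Atom tally by fragment:
  CH3SCH2 → C:2 H:5 S:1
  CH(CN) → C:2 H:1 N:1
  CH(NH2) → C:1 H:3 N:1
  CH3 → C:1 H:3
Element totals:
  C: 6
  H: 12
  N: 2
  S: 1
Molecular formula: C6H12N2S.
Molar mass = 144.236 g/mol.
Mass from S: 1 × 32.06 = 32.060 g/mol.
%S = 32.060 / 144.236 × 100 = 22.23%.

22.23%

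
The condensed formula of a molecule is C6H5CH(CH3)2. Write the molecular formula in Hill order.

C9H12

Atom tally by fragment:
  benzene ring core → C:6 H:6
  (− 1 ring H displaced by substituents)
  + CH(CH3)2 → C:3 H:7
Element totals:
  C: 9
  H: 12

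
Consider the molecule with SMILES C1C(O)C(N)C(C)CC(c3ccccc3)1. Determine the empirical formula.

C13H19NO

Atom tally by fragment:
  cyclohexane ring core → C:6 H:12
  (− 4 ring H displaced by substituents)
  + OH → O:1 H:1
  + NH2 → N:1 H:2
  + CH3 → C:1 H:3
  + C6H5 → C:6 H:5
Element totals:
  C: 13
  H: 19
  N: 1
  O: 1
Molecular formula: C13H19NO.
gcd of subscripts (13, 19, 1, 1) = 1, so the empirical formula equals the molecular formula.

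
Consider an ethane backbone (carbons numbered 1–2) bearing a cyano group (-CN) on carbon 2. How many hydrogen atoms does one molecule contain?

5

Atom tally by fragment:
  CH3 → C:1 H:3
  CH2CN → C:2 H:2 N:1
Element totals:
  C: 3
  H: 5
  N: 1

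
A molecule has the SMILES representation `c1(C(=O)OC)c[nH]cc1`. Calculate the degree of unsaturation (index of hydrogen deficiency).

4

Atom tally by fragment:
  pyrrole ring core → C:4 H:5 N:1
  (− 1 ring H displaced by substituents)
  + COOCH3 → C:2 H:3 O:2
Element totals:
  C: 6
  H: 7
  N: 1
  O: 2
Molecular formula: C6H7NO2.
DoU = (2C + 2 + N − H − X) / 2 = (2·6 + 2 + 1 − 7 − 0) / 2 = 4.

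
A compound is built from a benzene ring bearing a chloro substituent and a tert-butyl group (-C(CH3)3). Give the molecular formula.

Atom tally by fragment:
  benzene ring core → C:6 H:6
  (− 2 ring H displaced by substituents)
  + Cl → Cl:1
  + C(CH3)3 → C:4 H:9
Element totals:
  C: 10
  H: 13
  Cl: 1

C10H13Cl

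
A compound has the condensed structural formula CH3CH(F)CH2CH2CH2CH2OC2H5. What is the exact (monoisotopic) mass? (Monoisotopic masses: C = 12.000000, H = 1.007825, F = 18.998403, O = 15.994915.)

148.1263

Atom tally by fragment:
  CH3 → C:1 H:3
  CH(F) → C:1 H:1 F:1
  CH2 → C:1 H:2
  CH2 → C:1 H:2
  CH2 → C:1 H:2
  CH2OC2H5 → C:3 H:7 O:1
Element totals:
  C: 8
  H: 17
  F: 1
  O: 1
Molecular formula: C8H17FO.
  M = 8(12.0) + 17(1.007825) + 18.998403 + 15.994915
    = 96.000000 + 17.133025 + 18.998403 + 15.994915 = 148.126343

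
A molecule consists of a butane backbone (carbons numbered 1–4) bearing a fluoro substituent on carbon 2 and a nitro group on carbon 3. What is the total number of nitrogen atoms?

1

Atom tally by fragment:
  CH3 → C:1 H:3
  CH(F) → C:1 H:1 F:1
  CH(NO2) → C:1 H:1 N:1 O:2
  CH3 → C:1 H:3
Element totals:
  C: 4
  H: 8
  F: 1
  N: 1
  O: 2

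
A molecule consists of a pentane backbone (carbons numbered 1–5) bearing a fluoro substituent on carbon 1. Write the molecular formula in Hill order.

C5H11F

Atom tally by fragment:
  FCH2 → C:1 H:2 F:1
  CH2 → C:1 H:2
  CH2 → C:1 H:2
  CH2 → C:1 H:2
  CH3 → C:1 H:3
Element totals:
  C: 5
  H: 11
  F: 1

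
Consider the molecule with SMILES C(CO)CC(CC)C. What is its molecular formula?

C7H16O

Atom tally by fragment:
  HOCH2CH2 → C:2 H:5 O:1
  CH2 → C:1 H:2
  CH(C2H5) → C:3 H:6
  CH3 → C:1 H:3
Element totals:
  C: 7
  H: 16
  O: 1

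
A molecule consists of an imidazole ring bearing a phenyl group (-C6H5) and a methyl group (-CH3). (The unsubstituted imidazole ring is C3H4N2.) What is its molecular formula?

C10H10N2

Atom tally by fragment:
  imidazole ring core → C:3 H:4 N:2
  (− 2 ring H displaced by substituents)
  + C6H5 → C:6 H:5
  + CH3 → C:1 H:3
Element totals:
  C: 10
  H: 10
  N: 2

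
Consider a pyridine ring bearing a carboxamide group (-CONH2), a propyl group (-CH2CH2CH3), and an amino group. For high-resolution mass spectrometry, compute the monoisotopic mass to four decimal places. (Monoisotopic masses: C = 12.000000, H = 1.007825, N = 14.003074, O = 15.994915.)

179.1059

Atom tally by fragment:
  pyridine ring core → C:5 H:5 N:1
  (− 3 ring H displaced by substituents)
  + CONH2 → C:1 H:2 O:1 N:1
  + CH2CH2CH3 → C:3 H:7
  + NH2 → N:1 H:2
Element totals:
  C: 9
  H: 13
  N: 3
  O: 1
Molecular formula: C9H13N3O.
  M = 9(12.0) + 13(1.007825) + 3(14.003074) + 15.994915
    = 108.000000 + 13.101725 + 42.009222 + 15.994915 = 179.105862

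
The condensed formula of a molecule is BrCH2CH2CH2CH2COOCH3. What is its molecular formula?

C6H11BrO2

Element totals:
  C: 6
  H: 11
  Br: 1
  O: 2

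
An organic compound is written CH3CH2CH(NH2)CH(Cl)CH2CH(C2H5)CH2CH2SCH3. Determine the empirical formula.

C11H24ClNS

Atom tally by fragment:
  CH3 → C:1 H:3
  CH2 → C:1 H:2
  CH(NH2) → C:1 H:3 N:1
  CH(Cl) → C:1 H:1 Cl:1
  CH2 → C:1 H:2
  CH(C2H5) → C:3 H:6
  CH2 → C:1 H:2
  CH2SCH3 → C:2 H:5 S:1
Element totals:
  C: 11
  H: 24
  Cl: 1
  N: 1
  S: 1
Molecular formula: C11H24ClNS.
gcd of subscripts (11, 1, 24, 1, 1) = 1, so the empirical formula equals the molecular formula.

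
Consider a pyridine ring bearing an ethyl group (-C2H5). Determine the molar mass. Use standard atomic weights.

Atom tally by fragment:
  pyridine ring core → C:5 H:5 N:1
  (− 1 ring H displaced by substituents)
  + C2H5 → C:2 H:5
Element totals:
  C: 7
  H: 9
  N: 1
Molecular formula: C7H9N.
  M = 7(12.011) + 9(1.008) + 14.007
    = 84.077 + 9.072 + 14.007 = 107.156

107.16 g/mol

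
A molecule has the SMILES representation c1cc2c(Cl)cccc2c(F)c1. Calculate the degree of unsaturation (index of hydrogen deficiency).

Atom tally by fragment:
  naphthalene ring system core → C:10 H:8
  (− 2 ring H displaced by substituents)
  + Cl → Cl:1
  + F → F:1
Element totals:
  C: 10
  H: 6
  Cl: 1
  F: 1
Molecular formula: C10H6ClF.
DoU = (2C + 2 + N − H − X) / 2 = (2·10 + 2 + 0 − 6 − 2) / 2 = 7.

7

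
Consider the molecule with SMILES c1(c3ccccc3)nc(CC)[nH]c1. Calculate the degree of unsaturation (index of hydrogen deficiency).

Atom tally by fragment:
  imidazole ring core → C:3 H:4 N:2
  (− 2 ring H displaced by substituents)
  + C6H5 → C:6 H:5
  + C2H5 → C:2 H:5
Element totals:
  C: 11
  H: 12
  N: 2
Molecular formula: C11H12N2.
DoU = (2C + 2 + N − H − X) / 2 = (2·11 + 2 + 2 − 12 − 0) / 2 = 7.

7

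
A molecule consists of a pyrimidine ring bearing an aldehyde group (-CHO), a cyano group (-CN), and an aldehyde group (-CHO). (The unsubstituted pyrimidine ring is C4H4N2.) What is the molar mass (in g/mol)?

161.12 g/mol

Atom tally by fragment:
  pyrimidine ring core → C:4 H:4 N:2
  (− 3 ring H displaced by substituents)
  + CHO → C:1 H:1 O:1
  + CN → C:1 N:1
  + CHO → C:1 H:1 O:1
Element totals:
  C: 7
  H: 3
  N: 3
  O: 2
Molecular formula: C7H3N3O2.
  M = 7(12.011) + 3(1.008) + 3(14.007) + 2(15.999)
    = 84.077 + 3.024 + 42.021 + 31.998 = 161.120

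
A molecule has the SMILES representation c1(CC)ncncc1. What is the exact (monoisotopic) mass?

Atom tally by fragment:
  pyrimidine ring core → C:4 H:4 N:2
  (− 1 ring H displaced by substituents)
  + C2H5 → C:2 H:5
Element totals:
  C: 6
  H: 8
  N: 2
Molecular formula: C6H8N2.
  M = 6(12.0) + 8(1.007825) + 2(14.003074)
    = 72.000000 + 8.062600 + 28.006148 = 108.068748

108.0687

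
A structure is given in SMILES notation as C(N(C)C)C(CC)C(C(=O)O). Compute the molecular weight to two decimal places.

159.23 g/mol

Atom tally by fragment:
  (CH3)2NCH2 → C:3 H:8 N:1
  CH(C2H5) → C:3 H:6
  CH2COOH → C:2 H:3 O:2
Element totals:
  C: 8
  H: 17
  N: 1
  O: 2
Molecular formula: C8H17NO2.
  M = 8(12.011) + 17(1.008) + 14.007 + 2(15.999)
    = 96.088 + 17.136 + 14.007 + 31.998 = 159.229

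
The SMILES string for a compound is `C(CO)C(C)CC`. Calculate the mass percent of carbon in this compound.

Atom tally by fragment:
  HOCH2CH2 → C:2 H:5 O:1
  CH(CH3) → C:2 H:4
  CH2 → C:1 H:2
  CH3 → C:1 H:3
Element totals:
  C: 6
  H: 14
  O: 1
Molecular formula: C6H14O.
Molar mass = 102.177 g/mol.
Mass from C: 6 × 12.011 = 72.066 g/mol.
%C = 72.066 / 102.177 × 100 = 70.53%.

70.53%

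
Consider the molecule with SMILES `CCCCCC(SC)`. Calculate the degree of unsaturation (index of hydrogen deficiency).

Atom tally by fragment:
  CH3 → C:1 H:3
  CH2 → C:1 H:2
  CH2 → C:1 H:2
  CH2 → C:1 H:2
  CH2 → C:1 H:2
  CH2SCH3 → C:2 H:5 S:1
Element totals:
  C: 7
  H: 16
  S: 1
Molecular formula: C7H16S.
DoU = (2C + 2 + N − H − X) / 2 = (2·7 + 2 + 0 − 16 − 0) / 2 = 0.

0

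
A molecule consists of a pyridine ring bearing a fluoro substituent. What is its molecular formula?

Atom tally by fragment:
  pyridine ring core → C:5 H:5 N:1
  (− 1 ring H displaced by substituents)
  + F → F:1
Element totals:
  C: 5
  H: 4
  F: 1
  N: 1

C5H4FN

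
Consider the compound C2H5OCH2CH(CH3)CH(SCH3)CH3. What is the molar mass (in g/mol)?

Element totals:
  C: 8
  H: 18
  O: 1
  S: 1
Molecular formula: C8H18OS.
  M = 8(12.011) + 18(1.008) + 15.999 + 32.06
    = 96.088 + 18.144 + 15.999 + 32.060 = 162.291

162.29 g/mol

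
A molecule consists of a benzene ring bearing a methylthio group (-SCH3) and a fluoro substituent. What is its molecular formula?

C7H7FS

Atom tally by fragment:
  benzene ring core → C:6 H:6
  (− 2 ring H displaced by substituents)
  + SCH3 → C:1 H:3 S:1
  + F → F:1
Element totals:
  C: 7
  H: 7
  F: 1
  S: 1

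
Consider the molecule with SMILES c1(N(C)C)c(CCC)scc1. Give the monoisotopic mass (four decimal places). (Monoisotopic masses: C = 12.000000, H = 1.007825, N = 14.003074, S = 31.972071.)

Atom tally by fragment:
  thiophene ring core → C:4 H:4 S:1
  (− 2 ring H displaced by substituents)
  + N(CH3)2 → N:1 C:2 H:6
  + CH2CH2CH3 → C:3 H:7
Element totals:
  C: 9
  H: 15
  N: 1
  S: 1
Molecular formula: C9H15NS.
  M = 9(12.0) + 15(1.007825) + 14.003074 + 31.972071
    = 108.000000 + 15.117375 + 14.003074 + 31.972071 = 169.092520

169.0925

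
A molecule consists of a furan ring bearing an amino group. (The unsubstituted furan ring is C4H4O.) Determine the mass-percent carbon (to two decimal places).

Atom tally by fragment:
  furan ring core → C:4 H:4 O:1
  (− 1 ring H displaced by substituents)
  + NH2 → N:1 H:2
Element totals:
  C: 4
  H: 5
  N: 1
  O: 1
Molecular formula: C4H5NO.
Molar mass = 83.090 g/mol.
Mass from C: 4 × 12.011 = 48.044 g/mol.
%C = 48.044 / 83.090 × 100 = 57.82%.

57.82%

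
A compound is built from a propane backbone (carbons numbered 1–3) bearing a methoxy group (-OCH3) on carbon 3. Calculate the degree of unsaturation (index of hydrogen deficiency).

0

Atom tally by fragment:
  CH3 → C:1 H:3
  CH2 → C:1 H:2
  CH2OCH3 → C:2 H:5 O:1
Element totals:
  C: 4
  H: 10
  O: 1
Molecular formula: C4H10O.
DoU = (2C + 2 + N − H − X) / 2 = (2·4 + 2 + 0 − 10 − 0) / 2 = 0.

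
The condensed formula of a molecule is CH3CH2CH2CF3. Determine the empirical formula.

C4H7F3

Atom tally by fragment:
  CH3 → C:1 H:3
  CH2 → C:1 H:2
  CH2CF3 → C:2 H:2 F:3
Element totals:
  C: 4
  H: 7
  F: 3
Molecular formula: C4H7F3.
gcd of subscripts (4, 3, 7) = 1, so the empirical formula equals the molecular formula.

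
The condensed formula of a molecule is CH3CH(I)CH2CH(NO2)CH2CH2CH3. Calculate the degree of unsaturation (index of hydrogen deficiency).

1

Atom tally by fragment:
  CH3 → C:1 H:3
  CH(I) → C:1 H:1 I:1
  CH2 → C:1 H:2
  CH(NO2) → C:1 H:1 N:1 O:2
  CH2 → C:1 H:2
  CH2 → C:1 H:2
  CH3 → C:1 H:3
Element totals:
  C: 7
  H: 14
  I: 1
  N: 1
  O: 2
Molecular formula: C7H14INO2.
DoU = (2C + 2 + N − H − X) / 2 = (2·7 + 2 + 1 − 14 − 1) / 2 = 1.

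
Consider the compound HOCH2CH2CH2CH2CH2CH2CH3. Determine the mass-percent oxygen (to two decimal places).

13.77%

Atom tally by fragment:
  HOCH2 → C:1 H:3 O:1
  CH2 → C:1 H:2
  CH2 → C:1 H:2
  CH2 → C:1 H:2
  CH2 → C:1 H:2
  CH2 → C:1 H:2
  CH3 → C:1 H:3
Element totals:
  C: 7
  H: 16
  O: 1
Molecular formula: C7H16O.
Molar mass = 116.204 g/mol.
Mass from O: 1 × 15.999 = 15.999 g/mol.
%O = 15.999 / 116.204 × 100 = 13.77%.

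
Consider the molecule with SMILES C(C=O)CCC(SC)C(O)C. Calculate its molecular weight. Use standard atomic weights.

Atom tally by fragment:
  OHCCH2 → C:2 H:3 O:1
  CH2 → C:1 H:2
  CH2 → C:1 H:2
  CH(SCH3) → C:2 H:4 S:1
  CH(OH) → C:1 H:2 O:1
  CH3 → C:1 H:3
Element totals:
  C: 8
  H: 16
  O: 2
  S: 1
Molecular formula: C8H16O2S.
  M = 8(12.011) + 16(1.008) + 2(15.999) + 32.06
    = 96.088 + 16.128 + 31.998 + 32.060 = 176.274

176.27 g/mol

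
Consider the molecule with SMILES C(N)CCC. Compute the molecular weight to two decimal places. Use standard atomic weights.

73.14 g/mol

Atom tally by fragment:
  H2NCH2 → C:1 H:4 N:1
  CH2 → C:1 H:2
  CH2 → C:1 H:2
  CH3 → C:1 H:3
Element totals:
  C: 4
  H: 11
  N: 1
Molecular formula: C4H11N.
  M = 4(12.011) + 11(1.008) + 14.007
    = 48.044 + 11.088 + 14.007 = 73.139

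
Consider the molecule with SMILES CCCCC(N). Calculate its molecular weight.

87.17 g/mol

Atom tally by fragment:
  CH3 → C:1 H:3
  CH2 → C:1 H:2
  CH2 → C:1 H:2
  CH2 → C:1 H:2
  CH2NH2 → C:1 H:4 N:1
Element totals:
  C: 5
  H: 13
  N: 1
Molecular formula: C5H13N.
  M = 5(12.011) + 13(1.008) + 14.007
    = 60.055 + 13.104 + 14.007 = 87.166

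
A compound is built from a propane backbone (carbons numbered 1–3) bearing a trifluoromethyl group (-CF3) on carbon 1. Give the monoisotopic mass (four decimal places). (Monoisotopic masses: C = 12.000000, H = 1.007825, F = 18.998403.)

Atom tally by fragment:
  F3CCH2 → C:2 H:2 F:3
  CH2 → C:1 H:2
  CH3 → C:1 H:3
Element totals:
  C: 4
  H: 7
  F: 3
Molecular formula: C4H7F3.
  M = 4(12.0) + 7(1.007825) + 3(18.998403)
    = 48.000000 + 7.054775 + 56.995209 = 112.049984

112.0500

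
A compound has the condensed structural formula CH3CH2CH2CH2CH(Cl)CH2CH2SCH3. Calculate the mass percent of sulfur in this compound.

17.74%

Element totals:
  C: 8
  H: 17
  Cl: 1
  S: 1
Molecular formula: C8H17ClS.
Molar mass = 180.734 g/mol.
Mass from S: 1 × 32.06 = 32.060 g/mol.
%S = 32.060 / 180.734 × 100 = 17.74%.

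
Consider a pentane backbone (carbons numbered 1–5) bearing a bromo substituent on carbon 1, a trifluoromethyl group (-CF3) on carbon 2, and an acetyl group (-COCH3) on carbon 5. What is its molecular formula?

Atom tally by fragment:
  BrCH2 → C:1 H:2 Br:1
  CH(CF3) → C:2 H:1 F:3
  CH2 → C:1 H:2
  CH2 → C:1 H:2
  CH2COCH3 → C:3 H:5 O:1
Element totals:
  C: 8
  H: 12
  Br: 1
  F: 3
  O: 1

C8H12BrF3O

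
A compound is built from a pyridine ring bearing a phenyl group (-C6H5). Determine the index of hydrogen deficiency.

8

Atom tally by fragment:
  pyridine ring core → C:5 H:5 N:1
  (− 1 ring H displaced by substituents)
  + C6H5 → C:6 H:5
Element totals:
  C: 11
  H: 9
  N: 1
Molecular formula: C11H9N.
DoU = (2C + 2 + N − H − X) / 2 = (2·11 + 2 + 1 − 9 − 0) / 2 = 8.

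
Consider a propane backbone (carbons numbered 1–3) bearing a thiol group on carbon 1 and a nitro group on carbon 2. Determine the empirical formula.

C3H7NO2S

Atom tally by fragment:
  HSCH2 → C:1 H:3 S:1
  CH(NO2) → C:1 H:1 N:1 O:2
  CH3 → C:1 H:3
Element totals:
  C: 3
  H: 7
  N: 1
  O: 2
  S: 1
Molecular formula: C3H7NO2S.
gcd of subscripts (3, 7, 1, 2, 1) = 1, so the empirical formula equals the molecular formula.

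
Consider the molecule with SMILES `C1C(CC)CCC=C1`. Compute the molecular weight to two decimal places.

110.20 g/mol

Atom tally by fragment:
  cyclohexene ring core → C:6 H:10
  (− 1 ring H displaced by substituents)
  + C2H5 → C:2 H:5
Element totals:
  C: 8
  H: 14
Molecular formula: C8H14.
  M = 8(12.011) + 14(1.008)
    = 96.088 + 14.112 = 110.200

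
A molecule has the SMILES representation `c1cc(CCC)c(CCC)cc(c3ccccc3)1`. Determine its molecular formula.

C18H22

Atom tally by fragment:
  benzene ring core → C:6 H:6
  (− 3 ring H displaced by substituents)
  + CH2CH2CH3 → C:3 H:7
  + CH2CH2CH3 → C:3 H:7
  + C6H5 → C:6 H:5
Element totals:
  C: 18
  H: 22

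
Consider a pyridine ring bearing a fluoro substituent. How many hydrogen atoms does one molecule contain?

4

Atom tally by fragment:
  pyridine ring core → C:5 H:5 N:1
  (− 1 ring H displaced by substituents)
  + F → F:1
Element totals:
  C: 5
  H: 4
  F: 1
  N: 1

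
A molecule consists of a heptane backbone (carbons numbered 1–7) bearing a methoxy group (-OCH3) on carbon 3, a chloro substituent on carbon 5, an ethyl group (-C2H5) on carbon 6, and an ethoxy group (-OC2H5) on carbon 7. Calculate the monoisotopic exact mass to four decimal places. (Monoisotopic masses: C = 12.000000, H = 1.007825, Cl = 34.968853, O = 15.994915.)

Atom tally by fragment:
  CH3 → C:1 H:3
  CH2 → C:1 H:2
  CH(OCH3) → C:2 H:4 O:1
  CH2 → C:1 H:2
  CH(Cl) → C:1 H:1 Cl:1
  CH(C2H5) → C:3 H:6
  CH2OC2H5 → C:3 H:7 O:1
Element totals:
  C: 12
  H: 25
  Cl: 1
  O: 2
Molecular formula: C12H25ClO2.
  M = 12(12.0) + 25(1.007825) + 34.968853 + 2(15.994915)
    = 144.000000 + 25.195625 + 34.968853 + 31.989830 = 236.154308

236.1543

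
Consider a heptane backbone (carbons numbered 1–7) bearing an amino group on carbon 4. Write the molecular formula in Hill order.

Atom tally by fragment:
  CH3 → C:1 H:3
  CH2 → C:1 H:2
  CH2 → C:1 H:2
  CH(NH2) → C:1 H:3 N:1
  CH2 → C:1 H:2
  CH2 → C:1 H:2
  CH3 → C:1 H:3
Element totals:
  C: 7
  H: 17
  N: 1

C7H17N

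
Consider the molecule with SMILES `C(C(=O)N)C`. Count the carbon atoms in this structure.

Atom tally by fragment:
  H2NOCCH2 → C:2 H:4 O:1 N:1
  CH3 → C:1 H:3
Element totals:
  C: 3
  H: 7
  N: 1
  O: 1

3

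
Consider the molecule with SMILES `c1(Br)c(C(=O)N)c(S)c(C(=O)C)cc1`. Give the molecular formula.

Atom tally by fragment:
  benzene ring core → C:6 H:6
  (− 4 ring H displaced by substituents)
  + Br → Br:1
  + CONH2 → C:1 H:2 O:1 N:1
  + SH → S:1 H:1
  + COCH3 → C:2 H:3 O:1
Element totals:
  C: 9
  H: 8
  Br: 1
  N: 1
  O: 2
  S: 1

C9H8BrNO2S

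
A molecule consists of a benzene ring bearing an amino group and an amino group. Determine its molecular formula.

Atom tally by fragment:
  benzene ring core → C:6 H:6
  (− 2 ring H displaced by substituents)
  + NH2 → N:1 H:2
  + NH2 → N:1 H:2
Element totals:
  C: 6
  H: 8
  N: 2

C6H8N2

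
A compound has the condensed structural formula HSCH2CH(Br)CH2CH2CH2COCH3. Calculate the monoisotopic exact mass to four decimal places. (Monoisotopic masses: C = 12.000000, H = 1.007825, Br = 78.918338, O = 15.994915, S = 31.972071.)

Atom tally by fragment:
  HSCH2 → C:1 H:3 S:1
  CH(Br) → C:1 H:1 Br:1
  CH2 → C:1 H:2
  CH2 → C:1 H:2
  CH2COCH3 → C:3 H:5 O:1
Element totals:
  C: 7
  H: 13
  Br: 1
  O: 1
  S: 1
Molecular formula: C7H13BrOS.
  M = 7(12.0) + 13(1.007825) + 78.918338 + 15.994915 + 31.972071
    = 84.000000 + 13.101725 + 78.918338 + 15.994915 + 31.972071 = 223.987049

223.9870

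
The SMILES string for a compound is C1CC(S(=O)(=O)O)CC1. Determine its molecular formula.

C5H10O3S

Atom tally by fragment:
  cyclopentane ring core → C:5 H:10
  (− 1 ring H displaced by substituents)
  + SO3H → S:1 O:3 H:1
Element totals:
  C: 5
  H: 10
  O: 3
  S: 1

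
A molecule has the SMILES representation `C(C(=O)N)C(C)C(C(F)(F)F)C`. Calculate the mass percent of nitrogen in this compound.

Atom tally by fragment:
  H2NOCCH2 → C:2 H:4 O:1 N:1
  CH(CH3) → C:2 H:4
  CH(CF3) → C:2 H:1 F:3
  CH3 → C:1 H:3
Element totals:
  C: 7
  H: 12
  F: 3
  N: 1
  O: 1
Molecular formula: C7H12F3NO.
Molar mass = 183.173 g/mol.
Mass from N: 1 × 14.007 = 14.007 g/mol.
%N = 14.007 / 183.173 × 100 = 7.65%.

7.65%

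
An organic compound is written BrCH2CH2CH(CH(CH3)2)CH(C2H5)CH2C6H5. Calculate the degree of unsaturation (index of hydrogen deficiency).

4

Atom tally by fragment:
  BrCH2 → C:1 H:2 Br:1
  CH2 → C:1 H:2
  CH(CH(CH3)2) → C:4 H:8
  CH(C2H5) → C:3 H:6
  CH2C6H5 → C:7 H:7
Element totals:
  C: 16
  H: 25
  Br: 1
Molecular formula: C16H25Br.
DoU = (2C + 2 + N − H − X) / 2 = (2·16 + 2 + 0 − 25 − 1) / 2 = 4.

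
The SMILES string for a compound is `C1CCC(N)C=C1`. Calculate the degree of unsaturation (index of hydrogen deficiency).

Atom tally by fragment:
  cyclohexene ring core → C:6 H:10
  (− 1 ring H displaced by substituents)
  + NH2 → N:1 H:2
Element totals:
  C: 6
  H: 11
  N: 1
Molecular formula: C6H11N.
DoU = (2C + 2 + N − H − X) / 2 = (2·6 + 2 + 1 − 11 − 0) / 2 = 2.

2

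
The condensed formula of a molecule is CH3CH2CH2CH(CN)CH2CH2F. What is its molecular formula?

C7H12FN

Atom tally by fragment:
  CH3 → C:1 H:3
  CH2 → C:1 H:2
  CH2 → C:1 H:2
  CH(CN) → C:2 H:1 N:1
  CH2 → C:1 H:2
  CH2F → C:1 H:2 F:1
Element totals:
  C: 7
  H: 12
  F: 1
  N: 1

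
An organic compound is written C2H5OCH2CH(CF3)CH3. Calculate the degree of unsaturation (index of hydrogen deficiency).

Atom tally by fragment:
  C2H5OCH2 → C:3 H:7 O:1
  CH(CF3) → C:2 H:1 F:3
  CH3 → C:1 H:3
Element totals:
  C: 6
  H: 11
  F: 3
  O: 1
Molecular formula: C6H11F3O.
DoU = (2C + 2 + N − H − X) / 2 = (2·6 + 2 + 0 − 11 − 3) / 2 = 0.

0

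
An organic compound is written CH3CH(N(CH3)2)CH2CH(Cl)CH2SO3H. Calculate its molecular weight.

Element totals:
  C: 7
  H: 16
  Cl: 1
  N: 1
  O: 3
  S: 1
Molecular formula: C7H16ClNO3S.
  M = 7(12.011) + 16(1.008) + 35.45 + 14.007 + 3(15.999) + 32.06
    = 84.077 + 16.128 + 35.450 + 14.007 + 47.997 + 32.060 = 229.719

229.72 g/mol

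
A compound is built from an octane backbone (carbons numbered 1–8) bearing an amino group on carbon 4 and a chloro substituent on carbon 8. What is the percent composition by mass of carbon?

58.70%

Atom tally by fragment:
  CH3 → C:1 H:3
  CH2 → C:1 H:2
  CH2 → C:1 H:2
  CH(NH2) → C:1 H:3 N:1
  CH2 → C:1 H:2
  CH2 → C:1 H:2
  CH2 → C:1 H:2
  CH2Cl → C:1 H:2 Cl:1
Element totals:
  C: 8
  H: 18
  Cl: 1
  N: 1
Molecular formula: C8H18ClN.
Molar mass = 163.689 g/mol.
Mass from C: 8 × 12.011 = 96.088 g/mol.
%C = 96.088 / 163.689 × 100 = 58.70%.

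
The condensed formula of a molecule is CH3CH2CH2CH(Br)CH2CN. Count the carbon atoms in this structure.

6

Atom tally by fragment:
  CH3 → C:1 H:3
  CH2 → C:1 H:2
  CH2 → C:1 H:2
  CH(Br) → C:1 H:1 Br:1
  CH2CN → C:2 H:2 N:1
Element totals:
  C: 6
  H: 10
  Br: 1
  N: 1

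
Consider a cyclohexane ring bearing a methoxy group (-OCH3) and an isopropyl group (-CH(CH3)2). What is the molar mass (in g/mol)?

156.27 g/mol

Atom tally by fragment:
  cyclohexane ring core → C:6 H:12
  (− 2 ring H displaced by substituents)
  + OCH3 → C:1 H:3 O:1
  + CH(CH3)2 → C:3 H:7
Element totals:
  C: 10
  H: 20
  O: 1
Molecular formula: C10H20O.
  M = 10(12.011) + 20(1.008) + 15.999
    = 120.110 + 20.160 + 15.999 = 156.269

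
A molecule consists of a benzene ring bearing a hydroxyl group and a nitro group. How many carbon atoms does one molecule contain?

6

Atom tally by fragment:
  benzene ring core → C:6 H:6
  (− 2 ring H displaced by substituents)
  + OH → O:1 H:1
  + NO2 → N:1 O:2
Element totals:
  C: 6
  H: 5
  N: 1
  O: 3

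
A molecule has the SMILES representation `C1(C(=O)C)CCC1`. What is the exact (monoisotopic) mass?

Atom tally by fragment:
  cyclobutane ring core → C:4 H:8
  (− 1 ring H displaced by substituents)
  + COCH3 → C:2 H:3 O:1
Element totals:
  C: 6
  H: 10
  O: 1
Molecular formula: C6H10O.
  M = 6(12.0) + 10(1.007825) + 15.994915
    = 72.000000 + 10.078250 + 15.994915 = 98.073165

98.0732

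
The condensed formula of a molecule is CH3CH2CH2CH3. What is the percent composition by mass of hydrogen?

Atom tally by fragment:
  CH3 → C:1 H:3
  CH2 → C:1 H:2
  CH2 → C:1 H:2
  CH3 → C:1 H:3
Element totals:
  C: 4
  H: 10
Molecular formula: C4H10.
Molar mass = 58.124 g/mol.
Mass from H: 10 × 1.008 = 10.080 g/mol.
%H = 10.080 / 58.124 × 100 = 17.34%.

17.34%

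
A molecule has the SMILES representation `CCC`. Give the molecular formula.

Atom tally by fragment:
  CH3 → C:1 H:3
  CH2 → C:1 H:2
  CH3 → C:1 H:3
Element totals:
  C: 3
  H: 8

C3H8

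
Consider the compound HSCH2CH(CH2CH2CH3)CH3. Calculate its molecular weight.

118.24 g/mol

Atom tally by fragment:
  HSCH2 → C:1 H:3 S:1
  CH(CH2CH2CH3) → C:4 H:8
  CH3 → C:1 H:3
Element totals:
  C: 6
  H: 14
  S: 1
Molecular formula: C6H14S.
  M = 6(12.011) + 14(1.008) + 32.06
    = 72.066 + 14.112 + 32.060 = 118.238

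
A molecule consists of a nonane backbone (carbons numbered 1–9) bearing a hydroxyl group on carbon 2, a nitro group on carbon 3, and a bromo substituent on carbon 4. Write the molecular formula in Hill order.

Atom tally by fragment:
  CH3 → C:1 H:3
  CH(OH) → C:1 H:2 O:1
  CH(NO2) → C:1 H:1 N:1 O:2
  CH(Br) → C:1 H:1 Br:1
  CH2 → C:1 H:2
  CH2 → C:1 H:2
  CH2 → C:1 H:2
  CH2 → C:1 H:2
  CH3 → C:1 H:3
Element totals:
  C: 9
  H: 18
  Br: 1
  N: 1
  O: 3

C9H18BrNO3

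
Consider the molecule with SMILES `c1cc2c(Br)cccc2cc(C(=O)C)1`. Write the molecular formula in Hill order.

C12H9BrO

Atom tally by fragment:
  naphthalene ring system core → C:10 H:8
  (− 2 ring H displaced by substituents)
  + Br → Br:1
  + COCH3 → C:2 H:3 O:1
Element totals:
  C: 12
  H: 9
  Br: 1
  O: 1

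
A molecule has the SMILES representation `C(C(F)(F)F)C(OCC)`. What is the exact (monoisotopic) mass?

142.0605

Atom tally by fragment:
  F3CCH2 → C:2 H:2 F:3
  CH2OC2H5 → C:3 H:7 O:1
Element totals:
  C: 5
  H: 9
  F: 3
  O: 1
Molecular formula: C5H9F3O.
  M = 5(12.0) + 9(1.007825) + 3(18.998403) + 15.994915
    = 60.000000 + 9.070425 + 56.995209 + 15.994915 = 142.060549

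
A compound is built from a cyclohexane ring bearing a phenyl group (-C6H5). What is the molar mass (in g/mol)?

Atom tally by fragment:
  cyclohexane ring core → C:6 H:12
  (− 1 ring H displaced by substituents)
  + C6H5 → C:6 H:5
Element totals:
  C: 12
  H: 16
Molecular formula: C12H16.
  M = 12(12.011) + 16(1.008)
    = 144.132 + 16.128 = 160.260

160.26 g/mol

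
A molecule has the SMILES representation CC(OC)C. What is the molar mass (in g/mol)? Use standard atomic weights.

Atom tally by fragment:
  CH3 → C:1 H:3
  CH(OCH3) → C:2 H:4 O:1
  CH3 → C:1 H:3
Element totals:
  C: 4
  H: 10
  O: 1
Molecular formula: C4H10O.
  M = 4(12.011) + 10(1.008) + 15.999
    = 48.044 + 10.080 + 15.999 = 74.123

74.12 g/mol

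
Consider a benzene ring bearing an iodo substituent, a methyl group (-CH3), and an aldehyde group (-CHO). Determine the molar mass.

Atom tally by fragment:
  benzene ring core → C:6 H:6
  (− 3 ring H displaced by substituents)
  + I → I:1
  + CH3 → C:1 H:3
  + CHO → C:1 H:1 O:1
Element totals:
  C: 8
  H: 7
  I: 1
  O: 1
Molecular formula: C8H7IO.
  M = 8(12.011) + 7(1.008) + 126.904 + 15.999
    = 96.088 + 7.056 + 126.904 + 15.999 = 246.047

246.05 g/mol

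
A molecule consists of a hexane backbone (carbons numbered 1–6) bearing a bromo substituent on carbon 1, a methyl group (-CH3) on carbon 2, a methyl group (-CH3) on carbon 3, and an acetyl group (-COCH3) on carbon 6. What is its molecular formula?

C10H19BrO

Atom tally by fragment:
  BrCH2 → C:1 H:2 Br:1
  CH(CH3) → C:2 H:4
  CH(CH3) → C:2 H:4
  CH2 → C:1 H:2
  CH2 → C:1 H:2
  CH2COCH3 → C:3 H:5 O:1
Element totals:
  C: 10
  H: 19
  Br: 1
  O: 1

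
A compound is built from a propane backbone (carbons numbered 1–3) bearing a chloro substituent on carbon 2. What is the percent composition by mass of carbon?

45.88%

Atom tally by fragment:
  CH3 → C:1 H:3
  CH(Cl) → C:1 H:1 Cl:1
  CH3 → C:1 H:3
Element totals:
  C: 3
  H: 7
  Cl: 1
Molecular formula: C3H7Cl.
Molar mass = 78.539 g/mol.
Mass from C: 3 × 12.011 = 36.033 g/mol.
%C = 36.033 / 78.539 × 100 = 45.88%.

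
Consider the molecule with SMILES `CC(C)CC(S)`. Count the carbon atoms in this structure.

Atom tally by fragment:
  CH3 → C:1 H:3
  CH(CH3) → C:2 H:4
  CH2 → C:1 H:2
  CH2SH → C:1 H:3 S:1
Element totals:
  C: 5
  H: 12
  S: 1

5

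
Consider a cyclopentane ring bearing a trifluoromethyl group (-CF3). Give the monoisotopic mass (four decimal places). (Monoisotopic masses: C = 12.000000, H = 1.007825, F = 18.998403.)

Atom tally by fragment:
  cyclopentane ring core → C:5 H:10
  (− 1 ring H displaced by substituents)
  + CF3 → C:1 F:3
Element totals:
  C: 6
  H: 9
  F: 3
Molecular formula: C6H9F3.
  M = 6(12.0) + 9(1.007825) + 3(18.998403)
    = 72.000000 + 9.070425 + 56.995209 = 138.065634

138.0656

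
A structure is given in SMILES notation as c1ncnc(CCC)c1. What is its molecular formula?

Atom tally by fragment:
  pyrimidine ring core → C:4 H:4 N:2
  (− 1 ring H displaced by substituents)
  + CH2CH2CH3 → C:3 H:7
Element totals:
  C: 7
  H: 10
  N: 2

C7H10N2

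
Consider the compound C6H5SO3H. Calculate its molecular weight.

158.17 g/mol

Atom tally by fragment:
  benzene ring core → C:6 H:6
  (− 1 ring H displaced by substituents)
  + SO3H → S:1 O:3 H:1
Element totals:
  C: 6
  H: 6
  O: 3
  S: 1
Molecular formula: C6H6O3S.
  M = 6(12.011) + 6(1.008) + 3(15.999) + 32.06
    = 72.066 + 6.048 + 47.997 + 32.060 = 158.171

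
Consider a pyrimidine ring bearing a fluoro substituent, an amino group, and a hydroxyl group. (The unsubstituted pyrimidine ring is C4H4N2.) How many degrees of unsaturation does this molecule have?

Atom tally by fragment:
  pyrimidine ring core → C:4 H:4 N:2
  (− 3 ring H displaced by substituents)
  + F → F:1
  + NH2 → N:1 H:2
  + OH → O:1 H:1
Element totals:
  C: 4
  H: 4
  F: 1
  N: 3
  O: 1
Molecular formula: C4H4FN3O.
DoU = (2C + 2 + N − H − X) / 2 = (2·4 + 2 + 3 − 4 − 1) / 2 = 4.

4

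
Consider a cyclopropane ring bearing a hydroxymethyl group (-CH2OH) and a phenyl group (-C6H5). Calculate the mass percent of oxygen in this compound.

Atom tally by fragment:
  cyclopropane ring core → C:3 H:6
  (− 2 ring H displaced by substituents)
  + CH2OH → C:1 H:3 O:1
  + C6H5 → C:6 H:5
Element totals:
  C: 10
  H: 12
  O: 1
Molecular formula: C10H12O.
Molar mass = 148.205 g/mol.
Mass from O: 1 × 15.999 = 15.999 g/mol.
%O = 15.999 / 148.205 × 100 = 10.80%.

10.80%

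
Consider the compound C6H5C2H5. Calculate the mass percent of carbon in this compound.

Atom tally by fragment:
  benzene ring core → C:6 H:6
  (− 1 ring H displaced by substituents)
  + C2H5 → C:2 H:5
Element totals:
  C: 8
  H: 10
Molecular formula: C8H10.
Molar mass = 106.168 g/mol.
Mass from C: 8 × 12.011 = 96.088 g/mol.
%C = 96.088 / 106.168 × 100 = 90.51%.

90.51%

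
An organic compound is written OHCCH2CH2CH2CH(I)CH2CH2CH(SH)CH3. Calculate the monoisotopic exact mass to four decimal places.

Element totals:
  C: 9
  H: 17
  I: 1
  O: 1
  S: 1
Molecular formula: C9H17IOS.
  M = 9(12.0) + 17(1.007825) + 126.904472 + 15.994915 + 31.972071
    = 108.000000 + 17.133025 + 126.904472 + 15.994915 + 31.972071 = 300.004483

300.0045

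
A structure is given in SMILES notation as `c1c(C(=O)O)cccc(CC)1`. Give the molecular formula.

C9H10O2

Atom tally by fragment:
  benzene ring core → C:6 H:6
  (− 2 ring H displaced by substituents)
  + COOH → C:1 H:1 O:2
  + C2H5 → C:2 H:5
Element totals:
  C: 9
  H: 10
  O: 2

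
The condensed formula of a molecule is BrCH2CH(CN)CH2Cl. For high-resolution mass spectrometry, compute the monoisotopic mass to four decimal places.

Element totals:
  C: 4
  H: 5
  Br: 1
  Cl: 1
  N: 1
Molecular formula: C4H5BrClN.
  M = 4(12.0) + 5(1.007825) + 78.918338 + 34.968853 + 14.003074
    = 48.000000 + 5.039125 + 78.918338 + 34.968853 + 14.003074 = 180.929390

180.9294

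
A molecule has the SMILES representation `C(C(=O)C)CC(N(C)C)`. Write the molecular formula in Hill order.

C7H15NO

Atom tally by fragment:
  CH3COCH2 → C:3 H:5 O:1
  CH2 → C:1 H:2
  CH2N(CH3)2 → C:3 H:8 N:1
Element totals:
  C: 7
  H: 15
  N: 1
  O: 1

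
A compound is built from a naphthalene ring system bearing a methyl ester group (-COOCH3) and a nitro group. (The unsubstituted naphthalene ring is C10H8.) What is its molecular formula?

Atom tally by fragment:
  naphthalene ring system core → C:10 H:8
  (− 2 ring H displaced by substituents)
  + COOCH3 → C:2 H:3 O:2
  + NO2 → N:1 O:2
Element totals:
  C: 12
  H: 9
  N: 1
  O: 4

C12H9NO4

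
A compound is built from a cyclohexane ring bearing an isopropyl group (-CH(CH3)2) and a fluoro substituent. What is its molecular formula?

C9H17F

Atom tally by fragment:
  cyclohexane ring core → C:6 H:12
  (− 2 ring H displaced by substituents)
  + CH(CH3)2 → C:3 H:7
  + F → F:1
Element totals:
  C: 9
  H: 17
  F: 1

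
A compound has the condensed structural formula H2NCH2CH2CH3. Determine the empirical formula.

C3H9N

Atom tally by fragment:
  H2NCH2 → C:1 H:4 N:1
  CH2 → C:1 H:2
  CH3 → C:1 H:3
Element totals:
  C: 3
  H: 9
  N: 1
Molecular formula: C3H9N.
gcd of subscripts (3, 9, 1) = 1, so the empirical formula equals the molecular formula.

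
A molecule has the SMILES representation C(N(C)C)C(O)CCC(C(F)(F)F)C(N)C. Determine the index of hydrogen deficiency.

Atom tally by fragment:
  (CH3)2NCH2 → C:3 H:8 N:1
  CH(OH) → C:1 H:2 O:1
  CH2 → C:1 H:2
  CH2 → C:1 H:2
  CH(CF3) → C:2 H:1 F:3
  CH(NH2) → C:1 H:3 N:1
  CH3 → C:1 H:3
Element totals:
  C: 10
  H: 21
  F: 3
  N: 2
  O: 1
Molecular formula: C10H21F3N2O.
DoU = (2C + 2 + N − H − X) / 2 = (2·10 + 2 + 2 − 21 − 3) / 2 = 0.

0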